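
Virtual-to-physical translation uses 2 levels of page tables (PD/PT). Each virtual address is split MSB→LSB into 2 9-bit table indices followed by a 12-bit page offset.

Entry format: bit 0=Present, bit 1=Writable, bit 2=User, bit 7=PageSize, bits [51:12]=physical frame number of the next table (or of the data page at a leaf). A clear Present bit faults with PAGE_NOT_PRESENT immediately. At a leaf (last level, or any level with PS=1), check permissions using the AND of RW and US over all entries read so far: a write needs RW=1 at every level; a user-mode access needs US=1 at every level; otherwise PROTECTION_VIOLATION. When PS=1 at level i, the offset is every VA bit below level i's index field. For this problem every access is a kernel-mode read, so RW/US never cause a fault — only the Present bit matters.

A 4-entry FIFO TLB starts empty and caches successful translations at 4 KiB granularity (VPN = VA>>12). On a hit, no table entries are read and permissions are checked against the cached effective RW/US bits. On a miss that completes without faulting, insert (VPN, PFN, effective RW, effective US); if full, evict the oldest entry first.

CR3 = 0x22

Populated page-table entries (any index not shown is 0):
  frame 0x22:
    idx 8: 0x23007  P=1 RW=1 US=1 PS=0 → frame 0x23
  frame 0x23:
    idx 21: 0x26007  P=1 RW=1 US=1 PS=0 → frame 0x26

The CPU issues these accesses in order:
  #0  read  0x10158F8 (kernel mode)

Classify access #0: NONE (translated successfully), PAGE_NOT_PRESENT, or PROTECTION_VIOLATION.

Trace:
#0 VA=0x10158F8 (r,kernel):
  [0] read 0x22 idx=8: raw=0x23007 flags P=1 W=1 U=1 S=0
  [1] read 0x23 idx=21: raw=0x26007 flags P=1 W=1 U=1 S=0
  ⇒ phys 0x268F8  [2 reads]

Access #0 fault: NONE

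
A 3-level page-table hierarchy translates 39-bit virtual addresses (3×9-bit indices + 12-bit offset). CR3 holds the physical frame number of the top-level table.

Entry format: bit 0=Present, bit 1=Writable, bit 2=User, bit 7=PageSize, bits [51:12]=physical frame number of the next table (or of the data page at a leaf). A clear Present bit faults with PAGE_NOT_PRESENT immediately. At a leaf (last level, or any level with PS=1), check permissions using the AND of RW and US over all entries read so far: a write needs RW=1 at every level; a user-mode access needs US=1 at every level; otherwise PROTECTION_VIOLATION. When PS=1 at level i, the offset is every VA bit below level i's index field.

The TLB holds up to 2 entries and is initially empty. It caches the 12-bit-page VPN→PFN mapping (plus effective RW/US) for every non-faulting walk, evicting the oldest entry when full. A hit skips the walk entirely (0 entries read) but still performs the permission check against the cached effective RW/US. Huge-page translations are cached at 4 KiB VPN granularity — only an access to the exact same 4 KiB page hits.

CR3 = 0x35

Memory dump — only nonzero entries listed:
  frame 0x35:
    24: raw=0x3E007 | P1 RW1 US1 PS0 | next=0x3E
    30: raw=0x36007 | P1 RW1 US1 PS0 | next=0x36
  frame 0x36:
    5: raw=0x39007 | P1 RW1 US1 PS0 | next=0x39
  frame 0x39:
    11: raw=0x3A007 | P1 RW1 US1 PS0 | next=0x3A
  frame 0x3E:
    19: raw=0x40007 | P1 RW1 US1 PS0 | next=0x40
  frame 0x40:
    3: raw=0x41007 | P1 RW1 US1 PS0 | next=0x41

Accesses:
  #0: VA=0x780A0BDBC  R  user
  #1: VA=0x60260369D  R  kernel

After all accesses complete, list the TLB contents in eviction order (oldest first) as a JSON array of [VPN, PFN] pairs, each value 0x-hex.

Per-access translation:
#0 VA=0x780A0BDBC (r,user):
  lvl0: tbl 0x35, slot 30 ⇒ 0x36007 (P1/RW1/US1/PS0)
  lvl1: tbl 0x36, slot 5 ⇒ 0x39007 (P1/RW1/US1/PS0)
  lvl2: tbl 0x39, slot 11 ⇒ 0x3A007 (P1/RW1/US1/PS0)
  → PA=0x3ADBC  (3 entries read)
#1 VA=0x60260369D (r,kernel):
  lvl0: tbl 0x35, slot 24 ⇒ 0x3E007 (P1/RW1/US1/PS0)
  lvl1: tbl 0x3E, slot 19 ⇒ 0x40007 (P1/RW1/US1/PS0)
  lvl2: tbl 0x40, slot 3 ⇒ 0x41007 (P1/RW1/US1/PS0)
  → PA=0x4169D  (3 entries read)

TLB: [["0x780A0B", "0x3A"], ["0x602603", "0x41"]]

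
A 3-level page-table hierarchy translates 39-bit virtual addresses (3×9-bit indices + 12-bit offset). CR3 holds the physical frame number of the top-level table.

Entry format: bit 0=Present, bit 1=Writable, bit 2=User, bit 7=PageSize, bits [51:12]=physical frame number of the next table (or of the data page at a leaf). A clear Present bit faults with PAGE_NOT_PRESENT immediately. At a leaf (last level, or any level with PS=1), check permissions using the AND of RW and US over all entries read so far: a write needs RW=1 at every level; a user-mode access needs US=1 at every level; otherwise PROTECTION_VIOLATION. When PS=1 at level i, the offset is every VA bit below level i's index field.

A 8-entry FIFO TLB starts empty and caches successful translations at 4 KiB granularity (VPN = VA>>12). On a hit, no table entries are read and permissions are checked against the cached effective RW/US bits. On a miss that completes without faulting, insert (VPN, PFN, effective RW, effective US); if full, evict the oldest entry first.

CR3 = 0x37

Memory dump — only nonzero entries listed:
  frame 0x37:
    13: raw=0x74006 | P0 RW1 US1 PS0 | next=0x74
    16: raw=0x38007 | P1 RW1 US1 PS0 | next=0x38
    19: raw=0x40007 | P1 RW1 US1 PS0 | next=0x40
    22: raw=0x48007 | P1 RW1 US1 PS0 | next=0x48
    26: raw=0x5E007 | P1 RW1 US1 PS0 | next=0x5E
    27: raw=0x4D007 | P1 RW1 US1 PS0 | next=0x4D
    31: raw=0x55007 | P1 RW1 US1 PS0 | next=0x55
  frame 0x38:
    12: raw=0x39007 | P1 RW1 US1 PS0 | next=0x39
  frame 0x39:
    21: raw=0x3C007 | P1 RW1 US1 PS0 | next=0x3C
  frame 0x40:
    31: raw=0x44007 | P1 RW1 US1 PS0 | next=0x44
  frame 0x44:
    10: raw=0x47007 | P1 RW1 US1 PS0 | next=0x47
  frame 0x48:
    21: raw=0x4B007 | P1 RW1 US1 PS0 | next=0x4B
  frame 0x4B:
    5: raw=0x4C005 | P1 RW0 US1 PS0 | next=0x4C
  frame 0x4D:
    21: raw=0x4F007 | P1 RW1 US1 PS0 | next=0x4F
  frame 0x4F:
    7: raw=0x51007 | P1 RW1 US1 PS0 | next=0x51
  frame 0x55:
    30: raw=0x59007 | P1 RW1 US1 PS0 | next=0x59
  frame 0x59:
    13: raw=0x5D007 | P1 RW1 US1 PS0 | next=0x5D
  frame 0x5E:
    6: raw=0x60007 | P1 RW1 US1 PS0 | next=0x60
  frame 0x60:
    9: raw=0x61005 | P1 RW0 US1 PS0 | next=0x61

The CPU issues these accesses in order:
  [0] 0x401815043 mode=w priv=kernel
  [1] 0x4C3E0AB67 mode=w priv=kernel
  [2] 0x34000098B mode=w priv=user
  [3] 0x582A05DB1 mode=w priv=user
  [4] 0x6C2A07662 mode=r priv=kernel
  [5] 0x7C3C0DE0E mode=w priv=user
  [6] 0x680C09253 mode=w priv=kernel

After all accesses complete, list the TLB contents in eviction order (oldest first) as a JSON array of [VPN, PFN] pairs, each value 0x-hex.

Per-access translation:
#0 VA=0x401815043 (w,kernel):
  L0: frame=0x37 idx=16 entry=0x38007 [P=1 RW=1 US=1 PS=0]
  L1: frame=0x38 idx=12 entry=0x39007 [P=1 RW=1 US=1 PS=0]
  L2: frame=0x39 idx=21 entry=0x3C007 [P=1 RW=1 US=1 PS=0]
  → PA=0x3C043  (3 entries read)
#1 VA=0x4C3E0AB67 (w,kernel):
  L0: frame=0x37 idx=19 entry=0x40007 [P=1 RW=1 US=1 PS=0]
  L1: frame=0x40 idx=31 entry=0x44007 [P=1 RW=1 US=1 PS=0]
  L2: frame=0x44 idx=10 entry=0x47007 [P=1 RW=1 US=1 PS=0]
  → PA=0x47B67  (3 entries read)
#2 VA=0x34000098B (w,user):
  L0: frame=0x37 idx=13 entry=0x74006 [P=0 RW=1 US=1 PS=0]
  ✗ PAGE_NOT_PRESENT  [1 reads]
#3 VA=0x582A05DB1 (w,user):
  L0: frame=0x37 idx=22 entry=0x48007 [P=1 RW=1 US=1 PS=0]
  L1: frame=0x48 idx=21 entry=0x4B007 [P=1 RW=1 US=1 PS=0]
  L2: frame=0x4B idx=5 entry=0x4C005 [P=1 RW=0 US=1 PS=0]
  ✗ PROTECTION_VIOLATION  [3 reads]
#4 VA=0x6C2A07662 (r,kernel):
  L0: frame=0x37 idx=27 entry=0x4D007 [P=1 RW=1 US=1 PS=0]
  L1: frame=0x4D idx=21 entry=0x4F007 [P=1 RW=1 US=1 PS=0]
  L2: frame=0x4F idx=7 entry=0x51007 [P=1 RW=1 US=1 PS=0]
  → PA=0x51662  (3 entries read)
#5 VA=0x7C3C0DE0E (w,user):
  L0: frame=0x37 idx=31 entry=0x55007 [P=1 RW=1 US=1 PS=0]
  L1: frame=0x55 idx=30 entry=0x59007 [P=1 RW=1 US=1 PS=0]
  L2: frame=0x59 idx=13 entry=0x5D007 [P=1 RW=1 US=1 PS=0]
  → PA=0x5DE0E  (3 entries read)
#6 VA=0x680C09253 (w,kernel):
  L0: frame=0x37 idx=26 entry=0x5E007 [P=1 RW=1 US=1 PS=0]
  L1: frame=0x5E idx=6 entry=0x60007 [P=1 RW=1 US=1 PS=0]
  L2: frame=0x60 idx=9 entry=0x61005 [P=1 RW=0 US=1 PS=0]
  ✗ PROTECTION_VIOLATION  [3 reads]

TLB: [["0x401815", "0x3C"], ["0x4C3E0A", "0x47"], ["0x6C2A07", "0x51"], ["0x7C3C0D", "0x5D"]]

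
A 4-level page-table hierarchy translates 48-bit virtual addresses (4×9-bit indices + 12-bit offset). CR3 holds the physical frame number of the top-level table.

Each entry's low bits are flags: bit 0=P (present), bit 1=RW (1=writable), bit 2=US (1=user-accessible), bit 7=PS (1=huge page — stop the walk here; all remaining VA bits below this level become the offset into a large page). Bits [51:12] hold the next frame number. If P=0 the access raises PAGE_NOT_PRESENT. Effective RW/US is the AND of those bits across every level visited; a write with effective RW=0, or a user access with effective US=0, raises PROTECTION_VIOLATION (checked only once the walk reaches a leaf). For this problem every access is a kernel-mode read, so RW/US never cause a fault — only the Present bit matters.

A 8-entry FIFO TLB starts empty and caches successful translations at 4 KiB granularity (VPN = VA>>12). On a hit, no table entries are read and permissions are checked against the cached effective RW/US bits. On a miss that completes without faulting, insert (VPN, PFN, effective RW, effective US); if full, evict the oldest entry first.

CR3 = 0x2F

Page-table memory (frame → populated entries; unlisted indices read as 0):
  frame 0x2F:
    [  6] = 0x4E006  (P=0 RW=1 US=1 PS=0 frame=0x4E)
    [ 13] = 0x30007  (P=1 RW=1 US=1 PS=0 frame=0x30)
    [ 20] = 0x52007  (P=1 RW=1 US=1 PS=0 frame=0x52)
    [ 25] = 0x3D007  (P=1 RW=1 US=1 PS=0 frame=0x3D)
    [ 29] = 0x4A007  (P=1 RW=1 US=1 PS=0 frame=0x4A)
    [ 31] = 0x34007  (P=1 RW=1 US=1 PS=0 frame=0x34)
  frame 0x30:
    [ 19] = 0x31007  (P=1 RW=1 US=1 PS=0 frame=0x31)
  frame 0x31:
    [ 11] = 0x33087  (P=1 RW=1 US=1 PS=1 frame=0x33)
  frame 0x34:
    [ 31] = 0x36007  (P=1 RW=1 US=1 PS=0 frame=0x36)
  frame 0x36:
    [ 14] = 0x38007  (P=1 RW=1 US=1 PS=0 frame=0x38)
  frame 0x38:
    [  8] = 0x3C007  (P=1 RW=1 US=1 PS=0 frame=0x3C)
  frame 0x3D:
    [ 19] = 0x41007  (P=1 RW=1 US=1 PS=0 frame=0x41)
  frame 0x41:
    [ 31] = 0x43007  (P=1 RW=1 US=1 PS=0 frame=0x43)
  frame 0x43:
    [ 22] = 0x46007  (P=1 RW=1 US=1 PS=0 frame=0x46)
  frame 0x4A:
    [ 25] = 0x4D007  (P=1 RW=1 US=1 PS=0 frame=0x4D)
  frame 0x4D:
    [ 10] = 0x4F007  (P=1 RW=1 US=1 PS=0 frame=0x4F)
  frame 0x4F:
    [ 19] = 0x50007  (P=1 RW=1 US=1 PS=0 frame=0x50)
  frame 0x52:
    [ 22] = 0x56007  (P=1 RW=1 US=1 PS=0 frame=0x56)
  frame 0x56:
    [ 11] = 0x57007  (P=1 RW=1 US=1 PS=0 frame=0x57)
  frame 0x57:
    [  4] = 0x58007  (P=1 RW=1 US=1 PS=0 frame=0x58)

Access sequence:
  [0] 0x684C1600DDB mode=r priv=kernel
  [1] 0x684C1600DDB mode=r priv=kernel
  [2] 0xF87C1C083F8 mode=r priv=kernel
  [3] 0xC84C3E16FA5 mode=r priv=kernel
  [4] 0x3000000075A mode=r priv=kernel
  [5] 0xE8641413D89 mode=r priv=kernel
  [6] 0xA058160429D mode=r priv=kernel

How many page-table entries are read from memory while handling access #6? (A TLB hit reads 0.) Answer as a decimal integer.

Per-access translation:
#0 VA=0x684C1600DDB (r,kernel):
  L0: frame=0x2F idx=13 entry=0x30007 [P=1 RW=1 US=1 PS=0]
  L1: frame=0x30 idx=19 entry=0x31007 [P=1 RW=1 US=1 PS=0]
  L2: frame=0x31 idx=11 entry=0x33087 [P=1 RW=1 US=1 PS=1]
  ⇒ phys 0x33DDB (huge @L2)  [3 reads]
#1 VA=0x684C1600DDB (r,kernel):
  TLB hit vpn=0x684C1600 → PA=0x33DDB
#2 VA=0xF87C1C083F8 (r,kernel):
  L0: frame=0x2F idx=31 entry=0x34007 [P=1 RW=1 US=1 PS=0]
  L1: frame=0x34 idx=31 entry=0x36007 [P=1 RW=1 US=1 PS=0]
  L2: frame=0x36 idx=14 entry=0x38007 [P=1 RW=1 US=1 PS=0]
  L3: frame=0x38 idx=8 entry=0x3C007 [P=1 RW=1 US=1 PS=0]
  ⇒ phys 0x3C3F8  [4 reads]
#3 VA=0xC84C3E16FA5 (r,kernel):
  L0: frame=0x2F idx=25 entry=0x3D007 [P=1 RW=1 US=1 PS=0]
  L1: frame=0x3D idx=19 entry=0x41007 [P=1 RW=1 US=1 PS=0]
  L2: frame=0x41 idx=31 entry=0x43007 [P=1 RW=1 US=1 PS=0]
  L3: frame=0x43 idx=22 entry=0x46007 [P=1 RW=1 US=1 PS=0]
  ⇒ phys 0x46FA5  [4 reads]
#4 VA=0x3000000075A (r,kernel):
  L0: frame=0x2F idx=6 entry=0x4E006 [P=0 RW=1 US=1 PS=0]
  ✗ PAGE_NOT_PRESENT  [1 reads]
#5 VA=0xE8641413D89 (r,kernel):
  L0: frame=0x2F idx=29 entry=0x4A007 [P=1 RW=1 US=1 PS=0]
  L1: frame=0x4A idx=25 entry=0x4D007 [P=1 RW=1 US=1 PS=0]
  L2: frame=0x4D idx=10 entry=0x4F007 [P=1 RW=1 US=1 PS=0]
  L3: frame=0x4F idx=19 entry=0x50007 [P=1 RW=1 US=1 PS=0]
  ⇒ phys 0x50D89  [4 reads]
#6 VA=0xA058160429D (r,kernel):
  L0: frame=0x2F idx=20 entry=0x52007 [P=1 RW=1 US=1 PS=0]
  L1: frame=0x52 idx=22 entry=0x56007 [P=1 RW=1 US=1 PS=0]
  L2: frame=0x56 idx=11 entry=0x57007 [P=1 RW=1 US=1 PS=0]
  L3: frame=0x57 idx=4 entry=0x58007 [P=1 RW=1 US=1 PS=0]
  ⇒ phys 0x5829D  [4 reads]

Entries read for #6: 4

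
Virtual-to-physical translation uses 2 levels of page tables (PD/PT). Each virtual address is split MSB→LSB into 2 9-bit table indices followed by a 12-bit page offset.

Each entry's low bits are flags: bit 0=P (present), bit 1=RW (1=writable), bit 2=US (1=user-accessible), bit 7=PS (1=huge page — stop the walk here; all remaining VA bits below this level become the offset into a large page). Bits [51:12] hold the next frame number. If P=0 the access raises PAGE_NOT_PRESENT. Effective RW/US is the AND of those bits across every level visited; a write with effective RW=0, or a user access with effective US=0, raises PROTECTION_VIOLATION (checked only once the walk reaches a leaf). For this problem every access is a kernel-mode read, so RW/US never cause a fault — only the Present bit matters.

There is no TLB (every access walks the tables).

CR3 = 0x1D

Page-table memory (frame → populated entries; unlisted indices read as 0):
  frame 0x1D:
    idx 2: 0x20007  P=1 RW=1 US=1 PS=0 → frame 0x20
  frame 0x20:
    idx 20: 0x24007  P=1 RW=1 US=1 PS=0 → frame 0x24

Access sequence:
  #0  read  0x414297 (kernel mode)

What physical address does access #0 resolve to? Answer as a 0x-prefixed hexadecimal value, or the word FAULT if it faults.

Per-access translation:
#0 VA=0x414297 (r,kernel):
  lvl0: tbl 0x1D, slot 2 ⇒ 0x20007 (P1/RW1/US1/PS0)
  lvl1: tbl 0x20, slot 20 ⇒ 0x24007 (P1/RW1/US1/PS0)
  → PA=0x24297  (2 entries read)

Access #0 PA: 0x24297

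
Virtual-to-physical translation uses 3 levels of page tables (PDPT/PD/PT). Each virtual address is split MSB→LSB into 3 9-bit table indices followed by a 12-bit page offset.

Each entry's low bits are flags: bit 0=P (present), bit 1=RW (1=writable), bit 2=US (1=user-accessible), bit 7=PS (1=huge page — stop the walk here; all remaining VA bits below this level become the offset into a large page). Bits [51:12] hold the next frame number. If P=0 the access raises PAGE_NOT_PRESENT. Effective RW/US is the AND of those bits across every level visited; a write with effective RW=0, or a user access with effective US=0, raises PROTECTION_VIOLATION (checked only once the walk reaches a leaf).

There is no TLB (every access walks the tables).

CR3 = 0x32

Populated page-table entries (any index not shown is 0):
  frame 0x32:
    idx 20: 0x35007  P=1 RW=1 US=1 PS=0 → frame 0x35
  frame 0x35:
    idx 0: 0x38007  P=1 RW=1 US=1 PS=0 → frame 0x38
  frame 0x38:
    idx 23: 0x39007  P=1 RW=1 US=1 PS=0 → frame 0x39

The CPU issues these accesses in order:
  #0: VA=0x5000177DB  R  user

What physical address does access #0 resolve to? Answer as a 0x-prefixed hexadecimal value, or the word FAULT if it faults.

Walk each access:
#0 VA=0x5000177DB (r,user):
  [0] read 0x32 idx=20: raw=0x35007 flags P=1 W=1 U=1 S=0
  [1] read 0x35 idx=0: raw=0x38007 flags P=1 W=1 U=1 S=0
  [2] read 0x38 idx=23: raw=0x39007 flags P=1 W=1 U=1 S=0
  ✓ 0x397DB  — 3 lookups

Access #0 PA: 0x397DB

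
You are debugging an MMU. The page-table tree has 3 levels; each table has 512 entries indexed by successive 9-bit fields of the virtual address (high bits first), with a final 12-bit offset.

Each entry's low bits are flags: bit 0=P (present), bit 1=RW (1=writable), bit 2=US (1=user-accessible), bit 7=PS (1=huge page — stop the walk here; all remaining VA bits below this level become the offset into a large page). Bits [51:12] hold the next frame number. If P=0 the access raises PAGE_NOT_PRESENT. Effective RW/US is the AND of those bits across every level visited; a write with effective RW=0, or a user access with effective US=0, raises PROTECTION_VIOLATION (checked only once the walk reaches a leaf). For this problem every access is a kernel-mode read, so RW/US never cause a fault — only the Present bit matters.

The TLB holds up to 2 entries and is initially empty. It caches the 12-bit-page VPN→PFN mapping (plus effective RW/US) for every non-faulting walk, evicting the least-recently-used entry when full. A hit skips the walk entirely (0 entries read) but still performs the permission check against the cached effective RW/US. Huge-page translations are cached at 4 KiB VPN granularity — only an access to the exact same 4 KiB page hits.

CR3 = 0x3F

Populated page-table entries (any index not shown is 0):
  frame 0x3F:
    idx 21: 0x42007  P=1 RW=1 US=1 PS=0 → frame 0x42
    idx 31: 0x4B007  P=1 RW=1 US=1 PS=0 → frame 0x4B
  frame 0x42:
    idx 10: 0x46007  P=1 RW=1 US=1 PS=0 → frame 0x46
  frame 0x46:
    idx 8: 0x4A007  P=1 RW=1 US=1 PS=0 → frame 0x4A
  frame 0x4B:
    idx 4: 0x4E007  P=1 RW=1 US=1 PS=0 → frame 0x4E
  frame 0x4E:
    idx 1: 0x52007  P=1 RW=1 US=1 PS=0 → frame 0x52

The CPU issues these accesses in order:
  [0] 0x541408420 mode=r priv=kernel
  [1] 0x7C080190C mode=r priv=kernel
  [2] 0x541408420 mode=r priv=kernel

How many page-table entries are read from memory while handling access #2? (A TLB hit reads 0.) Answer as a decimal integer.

Walk each access:
#0 VA=0x541408420 (r,kernel):
  [0] read 0x3F idx=21: raw=0x42007 flags P=1 W=1 U=1 S=0
  [1] read 0x42 idx=10: raw=0x46007 flags P=1 W=1 U=1 S=0
  [2] read 0x46 idx=8: raw=0x4A007 flags P=1 W=1 U=1 S=0
  ⇒ phys 0x4A420  [3 reads]
#1 VA=0x7C080190C (r,kernel):
  [0] read 0x3F idx=31: raw=0x4B007 flags P=1 W=1 U=1 S=0
  [1] read 0x4B idx=4: raw=0x4E007 flags P=1 W=1 U=1 S=0
  [2] read 0x4E idx=1: raw=0x52007 flags P=1 W=1 U=1 S=0
  ⇒ phys 0x5290C  [3 reads]
#2 VA=0x541408420 (r,kernel):
  TLB hit vpn=0x541408 → PA=0x4A420

Entries read for #2: 0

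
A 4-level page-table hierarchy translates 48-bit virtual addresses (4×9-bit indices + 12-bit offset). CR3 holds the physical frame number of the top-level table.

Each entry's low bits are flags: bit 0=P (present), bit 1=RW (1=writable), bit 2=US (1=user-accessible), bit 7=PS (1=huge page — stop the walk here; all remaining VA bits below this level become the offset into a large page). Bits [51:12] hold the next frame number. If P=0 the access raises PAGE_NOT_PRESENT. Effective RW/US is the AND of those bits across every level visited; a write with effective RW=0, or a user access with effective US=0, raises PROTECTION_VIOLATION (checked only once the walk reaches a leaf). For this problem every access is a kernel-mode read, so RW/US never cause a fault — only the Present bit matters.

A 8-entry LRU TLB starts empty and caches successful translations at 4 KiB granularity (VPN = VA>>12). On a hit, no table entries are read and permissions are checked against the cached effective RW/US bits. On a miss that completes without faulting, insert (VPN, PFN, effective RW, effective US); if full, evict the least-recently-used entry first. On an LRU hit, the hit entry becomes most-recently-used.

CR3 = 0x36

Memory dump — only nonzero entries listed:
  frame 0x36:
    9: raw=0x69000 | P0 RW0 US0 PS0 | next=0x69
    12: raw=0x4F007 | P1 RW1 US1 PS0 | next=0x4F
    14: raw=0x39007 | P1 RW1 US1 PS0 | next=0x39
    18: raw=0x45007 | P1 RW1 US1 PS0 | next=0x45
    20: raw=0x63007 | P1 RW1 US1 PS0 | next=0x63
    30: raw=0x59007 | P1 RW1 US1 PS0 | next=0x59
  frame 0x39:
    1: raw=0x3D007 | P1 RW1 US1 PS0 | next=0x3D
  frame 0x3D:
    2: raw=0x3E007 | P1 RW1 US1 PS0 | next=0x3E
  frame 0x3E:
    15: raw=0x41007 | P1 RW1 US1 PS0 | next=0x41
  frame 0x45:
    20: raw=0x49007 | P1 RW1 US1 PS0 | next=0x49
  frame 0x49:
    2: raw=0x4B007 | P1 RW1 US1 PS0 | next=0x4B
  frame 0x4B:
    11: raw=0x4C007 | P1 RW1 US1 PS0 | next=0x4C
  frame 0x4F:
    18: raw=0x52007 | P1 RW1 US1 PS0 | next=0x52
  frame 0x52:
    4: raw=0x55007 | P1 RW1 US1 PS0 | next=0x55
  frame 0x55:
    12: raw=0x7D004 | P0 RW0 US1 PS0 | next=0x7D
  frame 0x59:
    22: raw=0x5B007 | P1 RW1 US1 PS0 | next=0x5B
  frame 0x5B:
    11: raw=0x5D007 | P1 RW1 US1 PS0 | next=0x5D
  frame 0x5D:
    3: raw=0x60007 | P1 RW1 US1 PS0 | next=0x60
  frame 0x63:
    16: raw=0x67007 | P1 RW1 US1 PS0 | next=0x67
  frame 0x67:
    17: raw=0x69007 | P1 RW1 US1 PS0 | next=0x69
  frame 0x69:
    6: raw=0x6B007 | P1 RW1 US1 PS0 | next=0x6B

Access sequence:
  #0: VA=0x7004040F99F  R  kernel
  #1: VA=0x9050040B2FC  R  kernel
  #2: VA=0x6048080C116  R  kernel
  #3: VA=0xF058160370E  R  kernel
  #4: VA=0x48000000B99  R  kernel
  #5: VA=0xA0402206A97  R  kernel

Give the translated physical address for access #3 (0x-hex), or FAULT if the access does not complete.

Trace:
#0 VA=0x7004040F99F (r,kernel):
  L0: frame=0x36 idx=14 entry=0x39007 [P=1 RW=1 US=1 PS=0]
  L1: frame=0x39 idx=1 entry=0x3D007 [P=1 RW=1 US=1 PS=0]
  L2: frame=0x3D idx=2 entry=0x3E007 [P=1 RW=1 US=1 PS=0]
  L3: frame=0x3E idx=15 entry=0x41007 [P=1 RW=1 US=1 PS=0]
  ✓ 0x4199F  — 4 lookups
#1 VA=0x9050040B2FC (r,kernel):
  L0: frame=0x36 idx=18 entry=0x45007 [P=1 RW=1 US=1 PS=0]
  L1: frame=0x45 idx=20 entry=0x49007 [P=1 RW=1 US=1 PS=0]
  L2: frame=0x49 idx=2 entry=0x4B007 [P=1 RW=1 US=1 PS=0]
  L3: frame=0x4B idx=11 entry=0x4C007 [P=1 RW=1 US=1 PS=0]
  ✓ 0x4C2FC  — 4 lookups
#2 VA=0x6048080C116 (r,kernel):
  L0: frame=0x36 idx=12 entry=0x4F007 [P=1 RW=1 US=1 PS=0]
  L1: frame=0x4F idx=18 entry=0x52007 [P=1 RW=1 US=1 PS=0]
  L2: frame=0x52 idx=4 entry=0x55007 [P=1 RW=1 US=1 PS=0]
  L3: frame=0x55 idx=12 entry=0x7D004 [P=0 RW=0 US=1 PS=0]
  → PAGE_NOT_PRESENT  (4 entries read)
#3 VA=0xF058160370E (r,kernel):
  L0: frame=0x36 idx=30 entry=0x59007 [P=1 RW=1 US=1 PS=0]
  L1: frame=0x59 idx=22 entry=0x5B007 [P=1 RW=1 US=1 PS=0]
  L2: frame=0x5B idx=11 entry=0x5D007 [P=1 RW=1 US=1 PS=0]
  L3: frame=0x5D idx=3 entry=0x60007 [P=1 RW=1 US=1 PS=0]
  ✓ 0x6070E  — 4 lookups
#4 VA=0x48000000B99 (r,kernel):
  L0: frame=0x36 idx=9 entry=0x69000 [P=0 RW=0 US=0 PS=0]
  → PAGE_NOT_PRESENT  (1 entries read)
#5 VA=0xA0402206A97 (r,kernel):
  L0: frame=0x36 idx=20 entry=0x63007 [P=1 RW=1 US=1 PS=0]
  L1: frame=0x63 idx=16 entry=0x67007 [P=1 RW=1 US=1 PS=0]
  L2: frame=0x67 idx=17 entry=0x69007 [P=1 RW=1 US=1 PS=0]
  L3: frame=0x69 idx=6 entry=0x6B007 [P=1 RW=1 US=1 PS=0]
  ✓ 0x6BA97  — 4 lookups

Access #3 PA: 0x6070E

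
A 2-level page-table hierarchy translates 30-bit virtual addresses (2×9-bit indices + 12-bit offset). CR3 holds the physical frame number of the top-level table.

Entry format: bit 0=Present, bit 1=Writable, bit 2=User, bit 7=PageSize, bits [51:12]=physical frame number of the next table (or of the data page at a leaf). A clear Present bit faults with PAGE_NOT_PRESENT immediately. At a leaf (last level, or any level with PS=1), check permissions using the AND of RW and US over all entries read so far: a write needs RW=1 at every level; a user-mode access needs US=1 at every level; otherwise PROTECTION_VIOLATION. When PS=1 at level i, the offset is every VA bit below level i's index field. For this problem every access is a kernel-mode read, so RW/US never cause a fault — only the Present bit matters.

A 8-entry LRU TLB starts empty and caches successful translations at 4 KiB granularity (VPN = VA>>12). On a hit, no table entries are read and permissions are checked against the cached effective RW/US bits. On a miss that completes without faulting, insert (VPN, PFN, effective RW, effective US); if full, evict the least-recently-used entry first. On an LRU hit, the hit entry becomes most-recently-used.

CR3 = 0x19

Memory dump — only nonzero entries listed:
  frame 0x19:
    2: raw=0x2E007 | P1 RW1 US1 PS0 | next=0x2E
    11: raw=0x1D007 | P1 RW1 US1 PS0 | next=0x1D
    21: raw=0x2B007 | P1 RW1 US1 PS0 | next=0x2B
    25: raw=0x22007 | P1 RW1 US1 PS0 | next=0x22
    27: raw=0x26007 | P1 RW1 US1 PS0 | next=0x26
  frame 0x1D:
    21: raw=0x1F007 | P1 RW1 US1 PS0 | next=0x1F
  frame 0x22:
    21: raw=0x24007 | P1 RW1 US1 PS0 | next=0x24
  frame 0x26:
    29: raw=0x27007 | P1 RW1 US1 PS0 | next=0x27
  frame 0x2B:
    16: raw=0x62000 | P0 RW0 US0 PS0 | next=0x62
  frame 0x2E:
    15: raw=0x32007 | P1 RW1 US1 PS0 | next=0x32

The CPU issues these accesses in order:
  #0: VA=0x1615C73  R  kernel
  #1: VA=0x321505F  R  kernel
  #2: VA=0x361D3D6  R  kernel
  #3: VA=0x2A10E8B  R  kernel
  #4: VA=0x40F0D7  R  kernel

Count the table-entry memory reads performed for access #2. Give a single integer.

Walk each access:
#0 VA=0x1615C73 (r,kernel):
  L0 @0x19[11] → 0x1D007  P=1,RW=1,US=1,PS=0
  L1 @0x1D[21] → 0x1F007  P=1,RW=1,US=1,PS=0
  → PA=0x1FC73  (2 entries read)
#1 VA=0x321505F (r,kernel):
  L0 @0x19[25] → 0x22007  P=1,RW=1,US=1,PS=0
  L1 @0x22[21] → 0x24007  P=1,RW=1,US=1,PS=0
  → PA=0x2405F  (2 entries read)
#2 VA=0x361D3D6 (r,kernel):
  L0 @0x19[27] → 0x26007  P=1,RW=1,US=1,PS=0
  L1 @0x26[29] → 0x27007  P=1,RW=1,US=1,PS=0
  → PA=0x273D6  (2 entries read)
#3 VA=0x2A10E8B (r,kernel):
  L0 @0x19[21] → 0x2B007  P=1,RW=1,US=1,PS=0
  L1 @0x2B[16] → 0x62000  P=0,RW=0,US=0,PS=0
  ⇒ fault: PAGE_NOT_PRESENT  — 2 lookups
#4 VA=0x40F0D7 (r,kernel):
  L0 @0x19[2] → 0x2E007  P=1,RW=1,US=1,PS=0
  L1 @0x2E[15] → 0x32007  P=1,RW=1,US=1,PS=0
  → PA=0x320D7  (2 entries read)

Entries read for #2: 2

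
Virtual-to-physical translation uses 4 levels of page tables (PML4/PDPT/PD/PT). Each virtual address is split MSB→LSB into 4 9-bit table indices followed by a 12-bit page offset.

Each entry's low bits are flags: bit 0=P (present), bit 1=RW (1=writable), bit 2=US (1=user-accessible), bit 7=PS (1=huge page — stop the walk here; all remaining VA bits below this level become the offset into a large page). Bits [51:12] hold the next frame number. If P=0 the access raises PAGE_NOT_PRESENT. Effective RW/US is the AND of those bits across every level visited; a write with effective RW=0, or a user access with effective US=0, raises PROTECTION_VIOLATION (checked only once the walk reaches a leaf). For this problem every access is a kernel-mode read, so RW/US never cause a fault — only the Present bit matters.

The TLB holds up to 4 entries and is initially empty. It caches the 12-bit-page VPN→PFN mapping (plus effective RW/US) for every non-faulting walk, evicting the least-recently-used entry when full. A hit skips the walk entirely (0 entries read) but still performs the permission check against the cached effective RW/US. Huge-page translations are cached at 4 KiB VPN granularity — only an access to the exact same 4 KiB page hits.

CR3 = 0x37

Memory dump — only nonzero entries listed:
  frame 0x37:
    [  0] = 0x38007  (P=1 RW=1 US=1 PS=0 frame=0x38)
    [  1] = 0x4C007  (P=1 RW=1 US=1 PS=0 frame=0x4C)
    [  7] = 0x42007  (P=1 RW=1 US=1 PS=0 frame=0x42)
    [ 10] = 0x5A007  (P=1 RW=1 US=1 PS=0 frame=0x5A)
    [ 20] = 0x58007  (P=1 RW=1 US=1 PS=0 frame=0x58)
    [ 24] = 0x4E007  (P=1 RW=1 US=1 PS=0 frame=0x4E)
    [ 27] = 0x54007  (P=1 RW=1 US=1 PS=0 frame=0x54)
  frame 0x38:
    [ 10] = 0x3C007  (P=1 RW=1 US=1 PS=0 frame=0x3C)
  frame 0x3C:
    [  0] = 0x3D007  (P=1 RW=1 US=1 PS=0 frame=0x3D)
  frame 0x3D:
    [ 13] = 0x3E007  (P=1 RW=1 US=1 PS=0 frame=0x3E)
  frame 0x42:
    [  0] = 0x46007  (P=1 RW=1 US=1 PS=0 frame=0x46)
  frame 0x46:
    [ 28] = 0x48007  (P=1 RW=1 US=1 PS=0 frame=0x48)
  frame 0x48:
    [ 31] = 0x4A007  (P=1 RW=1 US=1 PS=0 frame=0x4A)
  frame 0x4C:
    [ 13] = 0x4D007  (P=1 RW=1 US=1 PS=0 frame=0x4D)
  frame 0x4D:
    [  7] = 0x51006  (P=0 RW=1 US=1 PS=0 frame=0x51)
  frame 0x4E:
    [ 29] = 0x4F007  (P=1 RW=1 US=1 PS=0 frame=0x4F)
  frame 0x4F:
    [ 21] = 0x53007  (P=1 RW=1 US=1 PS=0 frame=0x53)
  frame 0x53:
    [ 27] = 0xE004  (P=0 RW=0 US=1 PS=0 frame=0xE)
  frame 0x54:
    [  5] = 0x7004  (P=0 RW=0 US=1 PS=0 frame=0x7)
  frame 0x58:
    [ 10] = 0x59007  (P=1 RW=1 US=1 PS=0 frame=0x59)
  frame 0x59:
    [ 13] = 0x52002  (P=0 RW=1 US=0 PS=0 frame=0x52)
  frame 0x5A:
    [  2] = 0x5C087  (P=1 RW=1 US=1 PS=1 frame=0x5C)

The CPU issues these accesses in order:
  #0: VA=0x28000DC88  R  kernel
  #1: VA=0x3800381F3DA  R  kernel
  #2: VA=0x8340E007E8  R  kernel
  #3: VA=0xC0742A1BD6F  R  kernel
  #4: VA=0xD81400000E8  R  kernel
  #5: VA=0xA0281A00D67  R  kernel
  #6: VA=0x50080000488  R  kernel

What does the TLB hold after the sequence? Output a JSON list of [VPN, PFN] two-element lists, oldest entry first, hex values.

Walk each access:
#0 VA=0x28000DC88 (r,kernel):
  L0 @0x37[0] → 0x38007  P=1,RW=1,US=1,PS=0
  L1 @0x38[10] → 0x3C007  P=1,RW=1,US=1,PS=0
  L2 @0x3C[0] → 0x3D007  P=1,RW=1,US=1,PS=0
  L3 @0x3D[13] → 0x3E007  P=1,RW=1,US=1,PS=0
  → PA=0x3EC88  (4 entries read)
#1 VA=0x3800381F3DA (r,kernel):
  L0 @0x37[7] → 0x42007  P=1,RW=1,US=1,PS=0
  L1 @0x42[0] → 0x46007  P=1,RW=1,US=1,PS=0
  L2 @0x46[28] → 0x48007  P=1,RW=1,US=1,PS=0
  L3 @0x48[31] → 0x4A007  P=1,RW=1,US=1,PS=0
  → PA=0x4A3DA  (4 entries read)
#2 VA=0x8340E007E8 (r,kernel):
  L0 @0x37[1] → 0x4C007  P=1,RW=1,US=1,PS=0
  L1 @0x4C[13] → 0x4D007  P=1,RW=1,US=1,PS=0
  L2 @0x4D[7] → 0x51006  P=0,RW=1,US=1,PS=0
  → PAGE_NOT_PRESENT  (3 entries read)
#3 VA=0xC0742A1BD6F (r,kernel):
  L0 @0x37[24] → 0x4E007  P=1,RW=1,US=1,PS=0
  L1 @0x4E[29] → 0x4F007  P=1,RW=1,US=1,PS=0
  L2 @0x4F[21] → 0x53007  P=1,RW=1,US=1,PS=0
  L3 @0x53[27] → 0xE004  P=0,RW=0,US=1,PS=0
  → PAGE_NOT_PRESENT  (4 entries read)
#4 VA=0xD81400000E8 (r,kernel):
  L0 @0x37[27] → 0x54007  P=1,RW=1,US=1,PS=0
  L1 @0x54[5] → 0x7004  P=0,RW=0,US=1,PS=0
  → PAGE_NOT_PRESENT  (2 entries read)
#5 VA=0xA0281A00D67 (r,kernel):
  L0 @0x37[20] → 0x58007  P=1,RW=1,US=1,PS=0
  L1 @0x58[10] → 0x59007  P=1,RW=1,US=1,PS=0
  L2 @0x59[13] → 0x52002  P=0,RW=1,US=0,PS=0
  → PAGE_NOT_PRESENT  (3 entries read)
#6 VA=0x50080000488 (r,kernel):
  L0 @0x37[10] → 0x5A007  P=1,RW=1,US=1,PS=0
  L1 @0x5A[2] → 0x5C087  P=1,RW=1,US=1,PS=1
  → PA=0x5C488 (huge @L1)  (2 entries read)

TLB: [["0x28000D", "0x3E"], ["0x3800381F", "0x4A"], ["0x50080000", "0x5C"]]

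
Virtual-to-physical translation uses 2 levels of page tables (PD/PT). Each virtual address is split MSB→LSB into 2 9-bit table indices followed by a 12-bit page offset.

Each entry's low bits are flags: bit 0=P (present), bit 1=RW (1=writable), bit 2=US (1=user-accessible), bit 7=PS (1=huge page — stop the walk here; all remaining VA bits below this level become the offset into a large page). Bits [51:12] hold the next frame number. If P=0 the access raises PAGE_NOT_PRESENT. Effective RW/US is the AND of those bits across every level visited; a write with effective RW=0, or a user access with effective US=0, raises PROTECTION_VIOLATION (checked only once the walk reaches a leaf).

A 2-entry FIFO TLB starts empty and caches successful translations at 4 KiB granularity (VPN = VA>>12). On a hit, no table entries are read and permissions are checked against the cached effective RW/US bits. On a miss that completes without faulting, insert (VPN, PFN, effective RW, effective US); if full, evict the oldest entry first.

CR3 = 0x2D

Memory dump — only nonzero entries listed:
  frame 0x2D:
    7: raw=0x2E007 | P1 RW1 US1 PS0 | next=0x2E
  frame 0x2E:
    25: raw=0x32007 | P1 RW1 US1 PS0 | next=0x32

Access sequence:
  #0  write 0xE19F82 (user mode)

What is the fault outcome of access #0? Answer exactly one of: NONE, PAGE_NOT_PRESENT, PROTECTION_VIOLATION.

Walk each access:
#0 VA=0xE19F82 (w,user):
  lvl0: tbl 0x2D, slot 7 ⇒ 0x2E007 (P1/RW1/US1/PS0)
  lvl1: tbl 0x2E, slot 25 ⇒ 0x32007 (P1/RW1/US1/PS0)
  ✓ 0x32F82  — 2 lookups

Access #0 fault: NONE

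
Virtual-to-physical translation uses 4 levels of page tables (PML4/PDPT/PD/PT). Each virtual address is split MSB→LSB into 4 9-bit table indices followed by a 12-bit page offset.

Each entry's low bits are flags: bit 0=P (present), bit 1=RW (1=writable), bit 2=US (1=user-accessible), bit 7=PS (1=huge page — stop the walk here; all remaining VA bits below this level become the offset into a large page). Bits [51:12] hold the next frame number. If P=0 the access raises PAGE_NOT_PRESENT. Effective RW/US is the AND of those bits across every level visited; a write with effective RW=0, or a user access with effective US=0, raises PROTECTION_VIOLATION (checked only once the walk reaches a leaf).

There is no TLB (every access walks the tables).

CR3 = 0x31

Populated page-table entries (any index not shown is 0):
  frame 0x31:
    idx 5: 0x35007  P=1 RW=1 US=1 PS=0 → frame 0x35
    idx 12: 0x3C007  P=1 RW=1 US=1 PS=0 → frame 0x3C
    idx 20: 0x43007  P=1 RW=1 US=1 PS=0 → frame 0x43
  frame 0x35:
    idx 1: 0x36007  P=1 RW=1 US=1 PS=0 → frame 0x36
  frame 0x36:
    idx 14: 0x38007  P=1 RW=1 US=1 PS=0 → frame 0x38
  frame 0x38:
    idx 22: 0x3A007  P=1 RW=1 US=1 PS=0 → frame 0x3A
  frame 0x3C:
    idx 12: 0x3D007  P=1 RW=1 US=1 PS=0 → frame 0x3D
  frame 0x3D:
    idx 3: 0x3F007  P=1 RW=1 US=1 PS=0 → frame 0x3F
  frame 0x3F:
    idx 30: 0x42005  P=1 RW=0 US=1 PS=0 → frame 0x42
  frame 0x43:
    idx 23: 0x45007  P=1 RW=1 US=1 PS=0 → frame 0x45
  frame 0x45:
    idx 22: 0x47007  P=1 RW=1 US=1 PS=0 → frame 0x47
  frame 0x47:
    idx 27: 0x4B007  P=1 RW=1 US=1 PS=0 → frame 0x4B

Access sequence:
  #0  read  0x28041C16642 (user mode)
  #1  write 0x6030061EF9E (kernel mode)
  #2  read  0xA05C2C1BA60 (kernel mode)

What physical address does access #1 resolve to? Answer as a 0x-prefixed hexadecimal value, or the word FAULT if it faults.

Trace:
#0 VA=0x28041C16642 (r,user):
  L0 @0x31[5] → 0x35007  P=1,RW=1,US=1,PS=0
  L1 @0x35[1] → 0x36007  P=1,RW=1,US=1,PS=0
  L2 @0x36[14] → 0x38007  P=1,RW=1,US=1,PS=0
  L3 @0x38[22] → 0x3A007  P=1,RW=1,US=1,PS=0
  ✓ 0x3A642  — 4 lookups
#1 VA=0x6030061EF9E (w,kernel):
  L0 @0x31[12] → 0x3C007  P=1,RW=1,US=1,PS=0
  L1 @0x3C[12] → 0x3D007  P=1,RW=1,US=1,PS=0
  L2 @0x3D[3] → 0x3F007  P=1,RW=1,US=1,PS=0
  L3 @0x3F[30] → 0x42005  P=1,RW=0,US=1,PS=0
  ✗ PROTECTION_VIOLATION  [4 reads]
#2 VA=0xA05C2C1BA60 (r,kernel):
  L0 @0x31[20] → 0x43007  P=1,RW=1,US=1,PS=0
  L1 @0x43[23] → 0x45007  P=1,RW=1,US=1,PS=0
  L2 @0x45[22] → 0x47007  P=1,RW=1,US=1,PS=0
  L3 @0x47[27] → 0x4B007  P=1,RW=1,US=1,PS=0
  ✓ 0x4BA60  — 4 lookups

Access #1 PA: FAULT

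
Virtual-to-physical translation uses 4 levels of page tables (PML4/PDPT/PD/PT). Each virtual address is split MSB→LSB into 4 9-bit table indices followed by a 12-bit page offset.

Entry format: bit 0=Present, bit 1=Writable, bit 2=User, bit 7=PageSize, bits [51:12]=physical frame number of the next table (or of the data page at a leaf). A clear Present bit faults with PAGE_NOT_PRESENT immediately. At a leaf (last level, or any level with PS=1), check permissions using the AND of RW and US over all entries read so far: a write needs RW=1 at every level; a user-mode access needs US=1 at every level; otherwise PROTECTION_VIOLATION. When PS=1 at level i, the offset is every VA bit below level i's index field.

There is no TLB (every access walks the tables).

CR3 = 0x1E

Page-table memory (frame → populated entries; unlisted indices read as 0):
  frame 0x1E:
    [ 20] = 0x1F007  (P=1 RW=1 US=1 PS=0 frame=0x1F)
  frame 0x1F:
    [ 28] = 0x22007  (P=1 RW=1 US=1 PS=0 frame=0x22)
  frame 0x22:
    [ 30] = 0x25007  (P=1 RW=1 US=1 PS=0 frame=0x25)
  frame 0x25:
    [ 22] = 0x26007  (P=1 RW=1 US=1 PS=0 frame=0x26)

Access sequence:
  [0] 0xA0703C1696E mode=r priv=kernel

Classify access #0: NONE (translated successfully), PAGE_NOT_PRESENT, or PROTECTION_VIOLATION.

Walk each access:
#0 VA=0xA0703C1696E (r,kernel):
  L0: frame=0x1E idx=20 entry=0x1F007 [P=1 RW=1 US=1 PS=0]
  L1: frame=0x1F idx=28 entry=0x22007 [P=1 RW=1 US=1 PS=0]
  L2: frame=0x22 idx=30 entry=0x25007 [P=1 RW=1 US=1 PS=0]
  L3: frame=0x25 idx=22 entry=0x26007 [P=1 RW=1 US=1 PS=0]
  ⇒ phys 0x2696E  [4 reads]

Access #0 fault: NONE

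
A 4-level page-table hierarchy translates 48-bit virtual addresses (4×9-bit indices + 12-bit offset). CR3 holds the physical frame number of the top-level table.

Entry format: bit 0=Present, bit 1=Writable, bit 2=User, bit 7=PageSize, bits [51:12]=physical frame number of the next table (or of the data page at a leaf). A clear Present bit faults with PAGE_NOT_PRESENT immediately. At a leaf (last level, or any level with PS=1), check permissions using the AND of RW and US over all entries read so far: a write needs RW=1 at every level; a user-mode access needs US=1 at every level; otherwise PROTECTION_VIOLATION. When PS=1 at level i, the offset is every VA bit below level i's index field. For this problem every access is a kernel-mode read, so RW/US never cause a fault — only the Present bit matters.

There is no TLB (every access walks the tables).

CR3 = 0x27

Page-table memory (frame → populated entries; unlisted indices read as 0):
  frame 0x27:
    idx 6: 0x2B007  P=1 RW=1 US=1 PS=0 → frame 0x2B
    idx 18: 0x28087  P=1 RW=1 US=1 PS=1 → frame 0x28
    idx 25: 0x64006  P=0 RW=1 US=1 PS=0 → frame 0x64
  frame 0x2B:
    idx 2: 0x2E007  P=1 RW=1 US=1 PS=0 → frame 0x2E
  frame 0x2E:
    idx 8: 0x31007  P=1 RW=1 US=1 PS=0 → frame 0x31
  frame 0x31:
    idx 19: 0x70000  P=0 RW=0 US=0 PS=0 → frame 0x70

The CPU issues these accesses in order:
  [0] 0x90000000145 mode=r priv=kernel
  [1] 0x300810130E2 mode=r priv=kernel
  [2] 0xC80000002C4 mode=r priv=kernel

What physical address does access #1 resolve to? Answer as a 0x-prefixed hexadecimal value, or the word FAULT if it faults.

Walk each access:
#0 VA=0x90000000145 (r,kernel):
  lvl0: tbl 0x27, slot 18 ⇒ 0x28087 (P1/RW1/US1/PS1)
  ⇒ phys 0x28145 (huge @L0)  [1 reads]
#1 VA=0x300810130E2 (r,kernel):
  lvl0: tbl 0x27, slot 6 ⇒ 0x2B007 (P1/RW1/US1/PS0)
  lvl1: tbl 0x2B, slot 2 ⇒ 0x2E007 (P1/RW1/US1/PS0)
  lvl2: tbl 0x2E, slot 8 ⇒ 0x31007 (P1/RW1/US1/PS0)
  lvl3: tbl 0x31, slot 19 ⇒ 0x70000 (P0/RW0/US0/PS0)
  → PAGE_NOT_PRESENT  (4 entries read)
#2 VA=0xC80000002C4 (r,kernel):
  lvl0: tbl 0x27, slot 25 ⇒ 0x64006 (P0/RW1/US1/PS0)
  → PAGE_NOT_PRESENT  (1 entries read)

Access #1 PA: FAULT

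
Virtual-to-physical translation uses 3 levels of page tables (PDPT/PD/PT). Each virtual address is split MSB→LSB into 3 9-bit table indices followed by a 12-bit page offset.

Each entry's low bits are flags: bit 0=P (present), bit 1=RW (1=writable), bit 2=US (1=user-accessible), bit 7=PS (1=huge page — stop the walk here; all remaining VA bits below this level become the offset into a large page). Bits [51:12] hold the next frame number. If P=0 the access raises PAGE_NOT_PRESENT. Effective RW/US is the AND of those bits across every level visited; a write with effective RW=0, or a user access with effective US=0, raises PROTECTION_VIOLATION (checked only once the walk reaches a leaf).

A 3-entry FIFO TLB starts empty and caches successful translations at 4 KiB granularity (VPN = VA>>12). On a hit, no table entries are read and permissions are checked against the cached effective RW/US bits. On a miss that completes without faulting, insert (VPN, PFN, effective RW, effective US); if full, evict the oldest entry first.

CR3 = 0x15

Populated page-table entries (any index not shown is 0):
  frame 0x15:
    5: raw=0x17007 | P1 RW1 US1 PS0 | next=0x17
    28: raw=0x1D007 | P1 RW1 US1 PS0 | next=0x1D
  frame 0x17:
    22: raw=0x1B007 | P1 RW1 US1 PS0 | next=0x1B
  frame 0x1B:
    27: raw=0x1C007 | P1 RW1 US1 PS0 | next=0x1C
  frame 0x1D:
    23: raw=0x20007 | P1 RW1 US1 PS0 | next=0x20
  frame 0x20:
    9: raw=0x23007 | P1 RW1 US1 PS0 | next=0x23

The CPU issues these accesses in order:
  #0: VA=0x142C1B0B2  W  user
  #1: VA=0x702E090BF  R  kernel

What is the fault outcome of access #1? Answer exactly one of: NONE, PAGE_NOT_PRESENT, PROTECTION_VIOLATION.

Walk each access:
#0 VA=0x142C1B0B2 (w,user):
  L0: frame=0x15 idx=5 entry=0x17007 [P=1 RW=1 US=1 PS=0]
  L1: frame=0x17 idx=22 entry=0x1B007 [P=1 RW=1 US=1 PS=0]
  L2: frame=0x1B idx=27 entry=0x1C007 [P=1 RW=1 US=1 PS=0]
  ⇒ phys 0x1C0B2  [3 reads]
#1 VA=0x702E090BF (r,kernel):
  L0: frame=0x15 idx=28 entry=0x1D007 [P=1 RW=1 US=1 PS=0]
  L1: frame=0x1D idx=23 entry=0x20007 [P=1 RW=1 US=1 PS=0]
  L2: frame=0x20 idx=9 entry=0x23007 [P=1 RW=1 US=1 PS=0]
  ⇒ phys 0x230BF  [3 reads]

Access #1 fault: NONE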